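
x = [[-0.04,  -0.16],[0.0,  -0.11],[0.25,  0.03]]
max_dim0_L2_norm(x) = 0.25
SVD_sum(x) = [[-0.09, -0.04], [-0.04, -0.02], [0.22, 0.10]] + [[0.05, -0.12], [0.04, -0.09], [0.03, -0.07]]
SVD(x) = [[-0.38, -0.72], [-0.17, -0.56], [0.91, -0.41]] @ diag([0.2649753433108526, 0.18024446576052155]) @ [[0.92, 0.40], [-0.4, 0.92]]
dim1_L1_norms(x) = [0.2, 0.11, 0.28]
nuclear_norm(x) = 0.45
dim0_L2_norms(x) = [0.25, 0.2]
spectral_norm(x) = 0.26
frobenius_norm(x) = 0.32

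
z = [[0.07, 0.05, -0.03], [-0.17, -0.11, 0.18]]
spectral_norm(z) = 0.28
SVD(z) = [[-0.3, 0.95], [0.95, 0.3]] @ diag([0.28388543880281564, 0.033302516957925146]) @ [[-0.65,-0.42,0.64], [0.47,0.44,0.77]]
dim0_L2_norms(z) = [0.18, 0.12, 0.18]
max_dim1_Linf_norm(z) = 0.18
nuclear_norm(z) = 0.32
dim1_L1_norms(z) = [0.15, 0.46]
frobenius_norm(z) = 0.29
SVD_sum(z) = [[0.06, 0.04, -0.05], [-0.17, -0.11, 0.17]] + [[0.01, 0.01, 0.02], [0.00, 0.0, 0.01]]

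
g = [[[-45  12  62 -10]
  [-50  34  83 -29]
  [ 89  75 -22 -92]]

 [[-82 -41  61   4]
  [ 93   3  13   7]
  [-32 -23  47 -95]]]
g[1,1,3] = 7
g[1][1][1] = 3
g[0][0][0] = -45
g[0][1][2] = 83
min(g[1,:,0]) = -82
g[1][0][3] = 4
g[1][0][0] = -82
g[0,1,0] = -50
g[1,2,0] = -32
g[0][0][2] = 62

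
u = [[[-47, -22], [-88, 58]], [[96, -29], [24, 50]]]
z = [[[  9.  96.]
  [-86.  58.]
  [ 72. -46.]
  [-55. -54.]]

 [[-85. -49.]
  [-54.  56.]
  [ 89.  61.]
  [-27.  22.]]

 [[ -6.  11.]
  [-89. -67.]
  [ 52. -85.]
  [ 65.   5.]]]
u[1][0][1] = -29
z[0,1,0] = -86.0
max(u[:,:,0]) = 96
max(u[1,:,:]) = 96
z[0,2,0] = 72.0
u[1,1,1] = 50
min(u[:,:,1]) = -29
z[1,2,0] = 89.0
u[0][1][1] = 58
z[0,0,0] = 9.0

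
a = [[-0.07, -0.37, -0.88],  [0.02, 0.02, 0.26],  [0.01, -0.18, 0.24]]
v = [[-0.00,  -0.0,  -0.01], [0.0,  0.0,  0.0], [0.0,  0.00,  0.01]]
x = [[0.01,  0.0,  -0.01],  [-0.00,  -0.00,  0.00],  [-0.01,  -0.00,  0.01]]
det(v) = 0.00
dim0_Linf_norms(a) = [0.07, 0.37, 0.88]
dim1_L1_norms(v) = [0.01, 0.0, 0.01]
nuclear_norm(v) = 0.01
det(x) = 0.00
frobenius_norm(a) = 1.04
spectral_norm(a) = 1.00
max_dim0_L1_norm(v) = 0.02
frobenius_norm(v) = 0.01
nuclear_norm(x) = 0.02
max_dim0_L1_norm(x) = 0.02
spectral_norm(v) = 0.01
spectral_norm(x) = 0.02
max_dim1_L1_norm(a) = 1.32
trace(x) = 0.02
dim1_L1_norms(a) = [1.32, 0.3, 0.43]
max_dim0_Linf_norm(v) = 0.01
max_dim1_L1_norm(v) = 0.01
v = x @ a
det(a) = 0.00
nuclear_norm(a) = 1.27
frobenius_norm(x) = 0.02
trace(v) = 0.01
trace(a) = 0.19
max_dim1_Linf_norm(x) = 0.01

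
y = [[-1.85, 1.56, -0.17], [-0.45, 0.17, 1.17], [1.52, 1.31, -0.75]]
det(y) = 5.463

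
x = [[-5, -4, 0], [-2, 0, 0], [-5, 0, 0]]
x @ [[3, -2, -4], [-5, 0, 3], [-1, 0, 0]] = [[5, 10, 8], [-6, 4, 8], [-15, 10, 20]]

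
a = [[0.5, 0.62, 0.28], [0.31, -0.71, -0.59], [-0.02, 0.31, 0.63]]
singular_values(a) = [1.3, 0.62, 0.28]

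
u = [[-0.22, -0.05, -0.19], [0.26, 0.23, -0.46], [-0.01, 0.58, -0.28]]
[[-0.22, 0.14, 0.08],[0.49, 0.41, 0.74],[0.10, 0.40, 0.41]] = u@[[1.27, -0.06, 0.64],[0.03, 0.33, 0.14],[-0.34, -0.76, -1.18]]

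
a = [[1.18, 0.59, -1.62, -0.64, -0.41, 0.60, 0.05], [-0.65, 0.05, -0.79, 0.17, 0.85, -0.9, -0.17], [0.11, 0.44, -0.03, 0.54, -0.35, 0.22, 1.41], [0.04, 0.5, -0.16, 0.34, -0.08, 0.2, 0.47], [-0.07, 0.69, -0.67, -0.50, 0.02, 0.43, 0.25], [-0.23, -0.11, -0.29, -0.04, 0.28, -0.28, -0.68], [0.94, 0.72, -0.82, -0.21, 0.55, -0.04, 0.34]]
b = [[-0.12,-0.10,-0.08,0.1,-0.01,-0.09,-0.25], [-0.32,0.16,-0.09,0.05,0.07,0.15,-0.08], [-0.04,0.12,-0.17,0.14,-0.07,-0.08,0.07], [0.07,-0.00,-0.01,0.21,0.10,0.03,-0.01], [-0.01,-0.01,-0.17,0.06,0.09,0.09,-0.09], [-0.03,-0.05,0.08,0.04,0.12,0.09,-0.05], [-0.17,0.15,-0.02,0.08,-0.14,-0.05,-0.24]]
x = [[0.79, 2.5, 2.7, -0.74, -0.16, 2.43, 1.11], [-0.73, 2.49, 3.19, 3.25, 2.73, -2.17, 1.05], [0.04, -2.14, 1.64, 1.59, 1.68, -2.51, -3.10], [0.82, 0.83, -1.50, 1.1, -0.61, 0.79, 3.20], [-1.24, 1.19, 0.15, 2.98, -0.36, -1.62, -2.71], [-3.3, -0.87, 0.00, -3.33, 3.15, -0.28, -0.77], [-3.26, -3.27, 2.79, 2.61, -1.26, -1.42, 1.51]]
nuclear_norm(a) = 8.27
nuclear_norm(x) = 33.47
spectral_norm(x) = 8.63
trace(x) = 6.89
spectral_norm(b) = 0.56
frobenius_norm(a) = 4.00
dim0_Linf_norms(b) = [0.32, 0.16, 0.17, 0.21, 0.14, 0.15, 0.25]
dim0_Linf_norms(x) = [3.3, 3.27, 3.19, 3.33, 3.15, 2.51, 3.2]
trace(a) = 1.62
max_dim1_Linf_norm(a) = 1.62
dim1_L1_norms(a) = [5.09, 3.58, 3.1, 1.79, 2.63, 1.91, 3.62]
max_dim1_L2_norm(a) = 2.3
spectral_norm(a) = 2.86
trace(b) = 0.02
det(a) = 0.00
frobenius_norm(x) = 14.29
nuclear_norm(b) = 1.80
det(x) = -9606.47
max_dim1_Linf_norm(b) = 0.32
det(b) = -0.00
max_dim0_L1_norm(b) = 0.79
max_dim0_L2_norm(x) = 6.45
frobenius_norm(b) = 0.81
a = b @ x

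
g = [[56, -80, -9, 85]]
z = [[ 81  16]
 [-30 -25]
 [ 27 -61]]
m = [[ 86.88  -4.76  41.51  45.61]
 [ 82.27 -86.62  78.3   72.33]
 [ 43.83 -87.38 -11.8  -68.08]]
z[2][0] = 27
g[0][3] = 85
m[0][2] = 41.51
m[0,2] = 41.51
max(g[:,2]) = -9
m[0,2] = 41.51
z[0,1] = 16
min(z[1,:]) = -30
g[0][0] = 56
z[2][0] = 27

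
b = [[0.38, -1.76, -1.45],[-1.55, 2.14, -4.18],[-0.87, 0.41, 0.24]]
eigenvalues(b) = [(-1.48+0j), (2.12+0.96j), (2.12-0.96j)]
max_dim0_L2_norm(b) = 4.43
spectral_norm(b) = 4.97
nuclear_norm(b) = 8.02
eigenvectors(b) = [[(-0.76+0j), -0.70+0.00j, -0.70-0.00j], [(-0.6+0j), (0.39+0.45j), (0.39-0.45j)], [-0.24+0.00j, (0.37-0.09j), 0.37+0.09j]]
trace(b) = 2.76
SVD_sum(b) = [[-0.13,0.17,-0.36],[-1.54,1.99,-4.25],[-0.07,0.09,-0.20]] + [[0.69,  -1.85,  -1.12], [-0.05,  0.13,  0.08], [-0.22,  0.59,  0.35]] + [[-0.18, -0.08, 0.03], [0.04, 0.02, -0.01], [-0.58, -0.27, 0.08]]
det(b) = -7.99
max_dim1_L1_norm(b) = 7.87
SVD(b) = [[0.08, -0.95, 0.30], [1.00, 0.07, -0.07], [0.05, 0.30, 0.95]] @ diag([4.965518904511899, 2.3809325806853128, 0.6755605488526818]) @ [[-0.31, 0.4, -0.86], [-0.31, 0.81, 0.49], [-0.90, -0.42, 0.13]]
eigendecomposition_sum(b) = [[-0.85-0.00j,-0.26+0.00j,(-1.34-0j)], [-0.67-0.00j,(-0.21+0j),-1.07-0.00j], [-0.27-0.00j,(-0.08+0j),(-0.43-0j)]] + [[(0.61-0.15j),  (-0.75+1.17j),  -0.05-2.45j], [(-0.44-0.31j),  1.17-0.17j,  -1.56+1.40j], [(-0.3+0.15j),  0.25-0.70j,  (0.33+1.27j)]] + [[0.61+0.15j,(-0.75-1.17j),-0.05+2.45j], [(-0.44+0.31j),1.17+0.17j,-1.56-1.40j], [-0.30-0.15j,0.25+0.70j,0.33-1.27j]]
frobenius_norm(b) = 5.55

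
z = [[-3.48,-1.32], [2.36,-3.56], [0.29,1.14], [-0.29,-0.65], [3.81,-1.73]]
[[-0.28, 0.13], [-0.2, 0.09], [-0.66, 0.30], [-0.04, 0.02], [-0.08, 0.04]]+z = [[-3.76,-1.19], [2.16,-3.47], [-0.37,1.44], [-0.33,-0.63], [3.73,-1.69]]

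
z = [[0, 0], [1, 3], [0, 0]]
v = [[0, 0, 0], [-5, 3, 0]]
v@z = [[0, 0], [3, 9]]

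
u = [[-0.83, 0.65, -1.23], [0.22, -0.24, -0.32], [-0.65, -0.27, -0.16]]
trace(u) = -1.23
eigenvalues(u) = [0.69, -1.46, -0.46]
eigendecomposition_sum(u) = [[0.2, 0.25, -0.38], [0.11, 0.14, -0.21], [-0.19, -0.23, 0.36]] + [[-1.02,0.35,-0.88],[0.05,-0.02,0.05],[-0.5,0.17,-0.43]] + [[-0.01, 0.05, 0.02], [0.06, -0.36, -0.15], [0.03, -0.21, -0.09]]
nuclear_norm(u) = 2.73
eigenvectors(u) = [[-0.67, -0.9, -0.13], [-0.38, 0.05, 0.86], [0.63, -0.44, 0.49]]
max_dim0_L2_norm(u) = 1.28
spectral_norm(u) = 1.66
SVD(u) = [[-0.97, -0.23, -0.07], [-0.02, -0.21, 0.98], [-0.24, 0.95, 0.2]] @ diag([1.6629310110127409, 0.6240253224233402, 0.44604130928266145]) @ [[0.58, -0.34, 0.74], [-0.75, -0.57, 0.32], [0.32, -0.75, -0.58]]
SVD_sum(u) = [[-0.93, 0.54, -1.20],  [-0.02, 0.01, -0.02],  [-0.23, 0.14, -0.30]] + [[0.11, 0.08, -0.05], [0.1, 0.08, -0.04], [-0.45, -0.34, 0.19]] + [[-0.01, 0.02, 0.02], [0.14, -0.33, -0.25], [0.03, -0.07, -0.05]]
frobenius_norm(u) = 1.83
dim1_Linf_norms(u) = [1.23, 0.32, 0.65]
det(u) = 0.46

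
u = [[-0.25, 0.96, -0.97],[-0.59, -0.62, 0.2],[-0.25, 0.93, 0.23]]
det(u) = 0.85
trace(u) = -0.64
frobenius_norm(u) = 1.92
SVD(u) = [[0.81, -0.55, -0.21], [-0.37, -0.21, -0.9], [0.45, 0.81, -0.37]] @ diag([1.6202119327027964, 0.7665711219622933, 0.6819692134553731]) @ [[-0.06,0.88,-0.47], [0.07,0.47,0.88], [1.00,0.02,-0.09]]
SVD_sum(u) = [[-0.08, 1.16, -0.62], [0.04, -0.53, 0.28], [-0.04, 0.64, -0.34]] + [[-0.03, -0.20, -0.37],[-0.01, -0.08, -0.14],[0.05, 0.29, 0.55]] + [[-0.14, -0.00, 0.01], [-0.61, -0.01, 0.06], [-0.25, -0.0, 0.02]]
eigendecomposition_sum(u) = [[(0.14+0j),  (-0.11+0j),  (-0.31+0j)], [-0.10+0.00j,  0.08+0.00j,  (0.21-0j)], [(-0.24+0j),  (0.19+0j),  (0.53-0j)]] + [[(-0.2+0.4j), (0.54+0.57j), (-0.33+0.01j)], [(-0.25-0.12j), -0.35+0.33j, (-0.01-0.2j)], [-0.00+0.23j, 0.37+0.14j, (-0.15+0.08j)]] + [[-0.20-0.40j,(0.54-0.57j),(-0.33-0.01j)], [(-0.25+0.12j),-0.35-0.33j,(-0.01+0.2j)], [-0.00-0.23j,(0.37-0.14j),(-0.15-0.08j)]]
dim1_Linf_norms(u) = [0.97, 0.62, 0.93]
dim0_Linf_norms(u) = [0.59, 0.96, 0.97]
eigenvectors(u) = [[0.48+0.00j, -0.78+0.00j, (-0.78-0j)],  [-0.33+0.00j, -0.00-0.48j, (-0+0.48j)],  [(-0.82+0j), -0.36+0.17j, -0.36-0.17j]]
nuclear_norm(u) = 3.07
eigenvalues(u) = [(0.75+0j), (-0.69+0.81j), (-0.69-0.81j)]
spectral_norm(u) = 1.62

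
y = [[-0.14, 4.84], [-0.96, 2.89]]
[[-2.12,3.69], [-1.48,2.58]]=y @ [[0.25, -0.43], [-0.43, 0.75]]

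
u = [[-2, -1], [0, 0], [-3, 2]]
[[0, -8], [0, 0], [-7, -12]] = u @[[1, 4], [-2, 0]]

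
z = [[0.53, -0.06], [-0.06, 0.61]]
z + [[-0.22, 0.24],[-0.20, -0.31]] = [[0.31, 0.18],[-0.26, 0.3]]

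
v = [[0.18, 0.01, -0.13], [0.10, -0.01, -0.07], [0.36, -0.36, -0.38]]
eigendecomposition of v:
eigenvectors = [[-0.24, -0.85, 0.55],[-0.13, -0.43, -0.26],[-0.96, -0.29, 0.79]]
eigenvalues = [-0.34, 0.14, -0.01]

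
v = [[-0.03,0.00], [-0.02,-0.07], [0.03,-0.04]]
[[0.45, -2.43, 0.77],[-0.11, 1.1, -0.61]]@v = [[0.06, 0.14],[-0.04, -0.05]]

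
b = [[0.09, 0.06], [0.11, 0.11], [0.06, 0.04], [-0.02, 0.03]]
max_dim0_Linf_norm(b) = 0.11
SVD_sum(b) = [[0.08, 0.07], [0.12, 0.1], [0.05, 0.05], [0.00, 0.0]] + [[0.01, -0.01],[-0.01, 0.01],[0.01, -0.01],[-0.02, 0.03]]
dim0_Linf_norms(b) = [0.11, 0.11]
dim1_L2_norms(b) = [0.11, 0.16, 0.07, 0.04]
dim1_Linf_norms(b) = [0.09, 0.11, 0.06, 0.03]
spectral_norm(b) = 0.20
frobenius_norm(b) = 0.21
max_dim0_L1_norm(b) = 0.28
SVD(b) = [[-0.53, 0.32],[-0.77, -0.29],[-0.35, 0.21],[-0.02, -0.88]] @ diag([0.20182113118577186, 0.04084398372949752]) @ [[-0.76, -0.65], [0.65, -0.76]]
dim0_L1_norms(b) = [0.28, 0.24]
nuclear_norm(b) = 0.24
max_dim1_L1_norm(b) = 0.22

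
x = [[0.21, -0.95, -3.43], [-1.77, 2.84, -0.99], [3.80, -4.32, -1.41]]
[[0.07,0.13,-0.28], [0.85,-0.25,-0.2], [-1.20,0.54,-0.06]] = x @ [[-0.13, 0.09, -0.07], [0.19, -0.04, -0.08], [-0.08, -0.02, 0.10]]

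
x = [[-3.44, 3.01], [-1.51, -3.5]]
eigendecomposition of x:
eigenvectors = [[0.82+0.00j, (0.82-0j)], [-0.01+0.58j, -0.01-0.58j]]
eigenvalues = [(-3.47+2.13j), (-3.47-2.13j)]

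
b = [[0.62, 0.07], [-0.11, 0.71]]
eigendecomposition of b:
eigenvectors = [[(-0.32+0.54j), -0.32-0.54j], [(-0.78+0j), -0.78-0.00j]]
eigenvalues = [(0.66+0.08j), (0.66-0.08j)]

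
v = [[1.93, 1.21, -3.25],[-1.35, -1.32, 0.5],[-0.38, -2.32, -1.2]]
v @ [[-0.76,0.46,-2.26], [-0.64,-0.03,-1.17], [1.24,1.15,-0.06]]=[[-6.27, -2.89, -5.58], [2.49, -0.01, 4.57], [0.29, -1.49, 3.65]]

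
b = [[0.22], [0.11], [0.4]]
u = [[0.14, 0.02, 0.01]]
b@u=[[0.03, 0.00, 0.0], [0.02, 0.00, 0.00], [0.06, 0.01, 0.0]]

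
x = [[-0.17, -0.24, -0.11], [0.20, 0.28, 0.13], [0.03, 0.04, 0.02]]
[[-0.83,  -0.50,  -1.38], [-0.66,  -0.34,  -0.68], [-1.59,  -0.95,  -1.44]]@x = [[-0.00, 0.0, -0.0],[0.02, 0.04, 0.01],[0.04, 0.06, 0.02]]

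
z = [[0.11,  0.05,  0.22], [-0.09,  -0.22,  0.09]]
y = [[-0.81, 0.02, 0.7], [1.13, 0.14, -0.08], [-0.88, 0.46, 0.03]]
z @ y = [[-0.23,0.11,0.08], [-0.25,0.01,-0.04]]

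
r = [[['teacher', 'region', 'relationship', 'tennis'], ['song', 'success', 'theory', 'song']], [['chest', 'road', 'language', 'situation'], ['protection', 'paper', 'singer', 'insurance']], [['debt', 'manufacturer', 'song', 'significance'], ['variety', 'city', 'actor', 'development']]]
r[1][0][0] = 'chest'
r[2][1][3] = 'development'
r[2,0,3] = 'significance'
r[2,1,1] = 'city'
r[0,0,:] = ['teacher', 'region', 'relationship', 'tennis']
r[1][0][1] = 'road'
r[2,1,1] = 'city'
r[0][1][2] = 'theory'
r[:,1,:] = [['song', 'success', 'theory', 'song'], ['protection', 'paper', 'singer', 'insurance'], ['variety', 'city', 'actor', 'development']]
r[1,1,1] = 'paper'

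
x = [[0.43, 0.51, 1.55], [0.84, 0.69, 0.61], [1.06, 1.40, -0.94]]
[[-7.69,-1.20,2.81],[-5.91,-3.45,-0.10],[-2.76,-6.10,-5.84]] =x@[[-2.58, -3.51, -0.09], [-2.35, -1.28, -2.35], [-3.47, 0.62, 2.61]]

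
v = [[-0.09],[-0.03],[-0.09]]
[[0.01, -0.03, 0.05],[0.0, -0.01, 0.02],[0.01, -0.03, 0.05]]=v@[[-0.06, 0.28, -0.58]]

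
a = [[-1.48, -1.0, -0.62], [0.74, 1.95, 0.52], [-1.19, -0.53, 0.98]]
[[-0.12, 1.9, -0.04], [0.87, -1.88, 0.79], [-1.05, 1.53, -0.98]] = a@[[-0.05, -0.89, -0.09], [0.67, -0.66, 0.64], [-0.77, 0.12, -0.76]]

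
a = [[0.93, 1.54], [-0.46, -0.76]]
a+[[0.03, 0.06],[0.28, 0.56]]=[[0.96, 1.60], [-0.18, -0.20]]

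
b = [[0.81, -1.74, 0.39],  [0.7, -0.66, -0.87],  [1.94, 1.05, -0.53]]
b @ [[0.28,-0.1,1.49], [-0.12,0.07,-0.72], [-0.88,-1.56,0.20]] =[[0.09,-0.81,2.54],  [1.04,1.24,1.34],  [0.88,0.71,2.03]]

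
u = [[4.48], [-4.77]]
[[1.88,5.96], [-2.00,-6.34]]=u@[[0.42,  1.33]]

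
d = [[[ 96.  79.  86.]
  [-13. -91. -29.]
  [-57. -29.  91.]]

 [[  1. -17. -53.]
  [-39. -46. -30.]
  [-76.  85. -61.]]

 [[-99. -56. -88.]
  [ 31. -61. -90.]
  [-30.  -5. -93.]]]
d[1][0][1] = -17.0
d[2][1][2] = -90.0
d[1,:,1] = [-17.0, -46.0, 85.0]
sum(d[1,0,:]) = -69.0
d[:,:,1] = [[79.0, -91.0, -29.0], [-17.0, -46.0, 85.0], [-56.0, -61.0, -5.0]]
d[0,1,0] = -13.0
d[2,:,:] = [[-99.0, -56.0, -88.0], [31.0, -61.0, -90.0], [-30.0, -5.0, -93.0]]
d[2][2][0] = -30.0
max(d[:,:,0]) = 96.0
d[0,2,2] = 91.0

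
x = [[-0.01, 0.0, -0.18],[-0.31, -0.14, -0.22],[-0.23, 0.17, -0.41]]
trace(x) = -0.56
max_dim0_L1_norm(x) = 0.81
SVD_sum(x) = [[-0.09, 0.01, -0.12],  [-0.2, 0.03, -0.28],  [-0.28, 0.04, -0.39]] + [[0.02, 0.04, -0.01], [-0.11, -0.17, 0.06], [0.07, 0.11, -0.04]] + [[0.06, -0.05, -0.05], [0.0, -0.00, -0.0], [-0.02, 0.02, 0.01]]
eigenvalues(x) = [(0.11+0j), (-0.33+0.14j), (-0.33-0.14j)]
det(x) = 0.01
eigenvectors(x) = [[(-0.73+0j),0.25-0.10j,0.25+0.10j], [0.48+0.00j,0.81+0.00j,(0.81-0j)], [(0.48+0j),0.37-0.38j,(0.37+0.38j)]]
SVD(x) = [[-0.25,0.18,-0.95],[-0.57,-0.82,-0.01],[-0.79,0.54,0.31]] @ diag([0.6109506751728565, 0.25443312115781236, 0.09221203480958583]) @ [[0.59, -0.09, 0.80], [0.51, 0.81, -0.28], [-0.63, 0.58, 0.52]]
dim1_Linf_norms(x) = [0.18, 0.31, 0.41]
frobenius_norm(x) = 0.67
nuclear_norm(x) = 0.96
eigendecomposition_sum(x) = [[0.08+0.00j, -0.02-0.00j, -0.02-0.00j], [(-0.06+0j), 0.01+0.00j, (0.01+0j)], [-0.06+0.00j, (0.01+0j), (0.01+0j)]] + [[(-0.05-0j),0.01+0.08j,(-0.08-0.09j)], [(-0.13-0.06j),(-0.08+0.25j),(-0.12-0.34j)], [-0.09+0.03j,0.08+0.15j,-0.21-0.10j]] + [[-0.05+0.00j, 0.01-0.08j, -0.08+0.09j],[-0.13+0.06j, -0.08-0.25j, (-0.12+0.34j)],[-0.09-0.03j, (0.08-0.15j), (-0.21+0.1j)]]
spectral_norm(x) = 0.61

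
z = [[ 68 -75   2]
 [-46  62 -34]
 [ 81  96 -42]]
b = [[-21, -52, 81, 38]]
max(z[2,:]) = 96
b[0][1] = -52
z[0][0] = 68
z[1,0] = -46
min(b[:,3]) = 38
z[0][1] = -75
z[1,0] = -46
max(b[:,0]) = -21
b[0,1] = -52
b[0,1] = -52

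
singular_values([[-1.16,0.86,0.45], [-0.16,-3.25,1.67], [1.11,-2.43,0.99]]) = [4.59, 1.62, 0.34]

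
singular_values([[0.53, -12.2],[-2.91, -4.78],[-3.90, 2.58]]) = [13.36, 4.89]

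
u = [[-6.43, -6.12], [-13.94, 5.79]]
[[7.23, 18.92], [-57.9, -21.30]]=u@[[2.55, 0.17], [-3.86, -3.27]]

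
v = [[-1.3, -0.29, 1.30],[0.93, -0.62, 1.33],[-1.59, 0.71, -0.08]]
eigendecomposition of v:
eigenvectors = [[(0.21+0.55j), 0.21-0.55j, 0.23+0.00j],  [0.63+0.00j, (0.63-0j), 0.84+0.00j],  [-0.42+0.27j, -0.42-0.27j, 0.49+0.00j]]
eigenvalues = [(-1.2+1.37j), (-1.2-1.37j), (0.4+0j)]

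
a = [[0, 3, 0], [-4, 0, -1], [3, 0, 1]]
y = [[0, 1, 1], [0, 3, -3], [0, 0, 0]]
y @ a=[[-1, 0, 0], [-21, 0, -6], [0, 0, 0]]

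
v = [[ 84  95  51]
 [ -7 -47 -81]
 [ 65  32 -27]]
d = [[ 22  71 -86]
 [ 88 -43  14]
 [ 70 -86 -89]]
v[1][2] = -81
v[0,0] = 84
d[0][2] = -86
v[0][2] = 51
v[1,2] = -81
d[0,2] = -86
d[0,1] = 71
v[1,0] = -7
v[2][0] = 65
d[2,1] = -86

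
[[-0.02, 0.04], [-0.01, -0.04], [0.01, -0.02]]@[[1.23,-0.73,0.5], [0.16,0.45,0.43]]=[[-0.02, 0.03, 0.01], [-0.02, -0.01, -0.02], [0.01, -0.02, -0.0]]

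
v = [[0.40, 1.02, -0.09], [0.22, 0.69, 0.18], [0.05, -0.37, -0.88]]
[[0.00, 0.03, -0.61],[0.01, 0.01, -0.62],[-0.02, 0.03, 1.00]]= v@ [[-0.04, 1.11, -2.02], [0.02, -0.39, 0.08], [0.01, 0.19, -1.29]]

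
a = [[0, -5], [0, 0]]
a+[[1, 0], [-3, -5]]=[[1, -5], [-3, -5]]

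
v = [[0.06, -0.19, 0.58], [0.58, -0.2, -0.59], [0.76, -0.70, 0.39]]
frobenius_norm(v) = 1.52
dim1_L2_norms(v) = [0.61, 0.85, 1.1]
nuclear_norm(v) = 2.18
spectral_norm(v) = 1.21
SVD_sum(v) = [[0.23,  -0.19,  0.08], [0.30,  -0.25,  0.1], [0.82,  -0.68,  0.27]] + [[-0.19, -0.03, 0.49],  [0.26, 0.04, -0.7],  [-0.05, -0.01, 0.12]] + [[0.02, 0.03, 0.01], [0.01, 0.02, 0.01], [-0.01, -0.01, -0.0]]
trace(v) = 0.25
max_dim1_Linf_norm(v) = 0.76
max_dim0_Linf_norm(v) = 0.76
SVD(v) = [[-0.25,0.57,-0.78], [-0.34,-0.81,-0.48], [-0.91,0.14,0.4]] @ diag([1.2098096430410148, 0.9245389240037293, 0.043455789107994816]) @ [[-0.74, 0.62, -0.25], [-0.35, -0.05, 0.93], [-0.57, -0.78, -0.26]]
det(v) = -0.05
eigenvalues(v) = [-0.82, 0.06, 1.01]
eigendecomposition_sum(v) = [[-0.17, 0.09, 0.13], [0.59, -0.31, -0.44], [0.45, -0.24, -0.33]] + [[0.04, 0.02, -0.02], [0.05, 0.03, -0.02], [0.01, 0.01, -0.01]] + [[0.19, -0.3, 0.47], [-0.05, 0.08, -0.13], [0.30, -0.47, 0.73]]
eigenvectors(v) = [[0.22, -0.6, 0.54], [-0.78, -0.76, -0.15], [-0.59, -0.25, 0.83]]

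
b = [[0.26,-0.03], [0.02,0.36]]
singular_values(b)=[0.36, 0.26]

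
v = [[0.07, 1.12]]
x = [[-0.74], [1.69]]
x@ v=[[-0.05, -0.83], [0.12, 1.89]]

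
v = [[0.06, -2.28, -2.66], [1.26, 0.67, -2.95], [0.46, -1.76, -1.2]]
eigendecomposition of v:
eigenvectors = [[(0.88+0j),(0.88-0j),0.29+0.00j], [0.10-0.24j,0.10+0.24j,(-0.82+0j)], [(0.34-0.2j),0.34+0.20j,(0.49+0j)]]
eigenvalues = [(-1.23+1.22j), (-1.23-1.22j), (2+0j)]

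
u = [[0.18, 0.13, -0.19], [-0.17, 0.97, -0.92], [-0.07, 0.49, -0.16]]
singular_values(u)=[1.44, 0.24, 0.17]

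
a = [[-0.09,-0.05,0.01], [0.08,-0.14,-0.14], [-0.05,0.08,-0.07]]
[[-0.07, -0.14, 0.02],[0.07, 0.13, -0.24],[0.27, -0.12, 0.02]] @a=[[-0.01, 0.02, 0.02], [0.02, -0.04, -0.00], [-0.03, 0.00, 0.02]]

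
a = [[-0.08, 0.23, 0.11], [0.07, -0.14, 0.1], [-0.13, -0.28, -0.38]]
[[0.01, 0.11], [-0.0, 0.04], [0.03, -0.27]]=a @[[-0.26, -0.09],[-0.06, 0.11],[0.05, 0.66]]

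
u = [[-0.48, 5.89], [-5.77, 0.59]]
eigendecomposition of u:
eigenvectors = [[(0.71+0j), 0.71-0.00j],[0.06+0.70j, (0.06-0.7j)]]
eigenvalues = [(0.06+5.81j), (0.06-5.81j)]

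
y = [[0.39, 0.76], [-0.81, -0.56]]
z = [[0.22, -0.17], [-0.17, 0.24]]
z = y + [[-0.17, -0.93],  [0.64, 0.8]]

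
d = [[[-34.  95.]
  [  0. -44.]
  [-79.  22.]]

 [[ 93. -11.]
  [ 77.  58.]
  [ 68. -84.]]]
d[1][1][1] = 58.0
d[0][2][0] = -79.0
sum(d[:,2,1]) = -62.0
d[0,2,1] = 22.0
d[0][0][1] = 95.0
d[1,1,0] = 77.0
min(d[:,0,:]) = -34.0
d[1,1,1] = 58.0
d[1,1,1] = 58.0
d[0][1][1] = -44.0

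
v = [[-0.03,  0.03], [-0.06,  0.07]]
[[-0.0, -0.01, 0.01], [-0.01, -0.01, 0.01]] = v @ [[0.11, 0.15, -0.15], [-0.03, -0.05, 0.05]]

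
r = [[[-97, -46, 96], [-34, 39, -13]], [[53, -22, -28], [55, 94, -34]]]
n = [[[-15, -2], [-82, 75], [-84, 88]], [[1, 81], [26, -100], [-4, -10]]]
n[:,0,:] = [[-15, -2], [1, 81]]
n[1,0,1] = 81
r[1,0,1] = -22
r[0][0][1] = -46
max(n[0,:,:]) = 88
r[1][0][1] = -22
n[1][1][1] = -100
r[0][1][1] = 39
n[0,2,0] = -84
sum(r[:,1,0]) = 21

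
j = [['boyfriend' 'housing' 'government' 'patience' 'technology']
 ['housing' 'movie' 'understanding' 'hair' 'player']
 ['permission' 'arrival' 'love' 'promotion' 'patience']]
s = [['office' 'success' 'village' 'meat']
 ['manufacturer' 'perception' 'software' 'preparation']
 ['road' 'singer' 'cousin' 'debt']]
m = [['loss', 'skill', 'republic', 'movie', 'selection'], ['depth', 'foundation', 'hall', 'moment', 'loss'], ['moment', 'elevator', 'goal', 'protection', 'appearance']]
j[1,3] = 'hair'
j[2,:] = ['permission', 'arrival', 'love', 'promotion', 'patience']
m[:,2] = ['republic', 'hall', 'goal']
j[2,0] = 'permission'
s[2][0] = 'road'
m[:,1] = ['skill', 'foundation', 'elevator']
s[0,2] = 'village'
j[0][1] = 'housing'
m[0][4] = 'selection'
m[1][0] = 'depth'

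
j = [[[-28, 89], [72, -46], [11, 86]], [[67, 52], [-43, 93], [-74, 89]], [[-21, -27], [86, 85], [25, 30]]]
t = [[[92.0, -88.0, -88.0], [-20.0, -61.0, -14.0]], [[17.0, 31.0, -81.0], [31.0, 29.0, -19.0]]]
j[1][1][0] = -43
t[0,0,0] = 92.0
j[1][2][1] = 89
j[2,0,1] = -27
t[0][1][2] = -14.0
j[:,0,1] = [89, 52, -27]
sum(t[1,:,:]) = 8.0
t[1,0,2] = -81.0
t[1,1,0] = 31.0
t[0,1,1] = -61.0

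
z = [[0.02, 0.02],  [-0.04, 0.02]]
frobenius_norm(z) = 0.05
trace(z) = 0.04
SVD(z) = [[-0.29, 0.96], [0.96, 0.29]] @ diag([0.0460555127546399, 0.026055512754639888]) @ [[-0.96,0.29],[0.29,0.96]]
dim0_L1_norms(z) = [0.06, 0.04]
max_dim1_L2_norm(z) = 0.04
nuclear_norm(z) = 0.07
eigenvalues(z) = [(0.02+0.03j), (0.02-0.03j)]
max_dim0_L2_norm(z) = 0.04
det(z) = 0.00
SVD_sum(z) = [[0.01,-0.00], [-0.04,0.01]] + [[0.01, 0.02], [0.00, 0.01]]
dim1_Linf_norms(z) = [0.02, 0.04]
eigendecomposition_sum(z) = [[0.01+0.01j, 0.01-0.01j],[-0.02+0.01j, (0.01+0.01j)]] + [[(0.01-0.01j), 0.01+0.01j],  [-0.02-0.01j, 0.01-0.01j]]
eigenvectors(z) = [[-0.58j,0.00+0.58j], [0.82+0.00j,0.82-0.00j]]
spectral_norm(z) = 0.05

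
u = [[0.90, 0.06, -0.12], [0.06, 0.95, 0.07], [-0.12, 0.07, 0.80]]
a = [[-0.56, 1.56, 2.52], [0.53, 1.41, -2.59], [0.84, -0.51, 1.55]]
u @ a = [[-0.57, 1.55, 1.93], [0.53, 1.4, -2.20], [0.78, -0.5, 0.76]]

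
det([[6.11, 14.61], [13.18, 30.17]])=-8.221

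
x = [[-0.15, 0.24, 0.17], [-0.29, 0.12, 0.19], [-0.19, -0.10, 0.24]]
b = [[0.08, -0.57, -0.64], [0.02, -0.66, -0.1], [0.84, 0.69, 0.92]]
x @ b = [[0.14, 0.04, 0.23], [0.14, 0.22, 0.35], [0.18, 0.34, 0.35]]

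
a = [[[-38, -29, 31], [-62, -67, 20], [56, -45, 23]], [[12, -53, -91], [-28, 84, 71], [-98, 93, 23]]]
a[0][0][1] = -29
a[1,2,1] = 93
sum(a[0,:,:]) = -111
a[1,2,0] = -98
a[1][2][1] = 93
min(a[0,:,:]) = -67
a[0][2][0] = 56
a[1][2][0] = -98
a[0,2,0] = 56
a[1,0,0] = 12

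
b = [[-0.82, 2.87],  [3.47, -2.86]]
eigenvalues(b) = [1.48, -5.16]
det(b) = -7.61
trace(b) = -3.68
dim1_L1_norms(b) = [3.69, 6.33]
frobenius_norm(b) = 5.40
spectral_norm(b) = 5.19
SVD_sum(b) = [[-1.77,2.05], [2.89,-3.36]] + [[0.95, 0.82], [0.58, 0.50]]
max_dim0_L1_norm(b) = 5.73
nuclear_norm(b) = 6.66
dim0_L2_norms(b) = [3.57, 4.05]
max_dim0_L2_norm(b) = 4.05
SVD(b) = [[-0.52, 0.85], [0.85, 0.52]] @ diag([5.194356173337279, 1.4657639456996139]) @ [[0.65,-0.76], [0.76,0.65]]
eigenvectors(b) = [[0.78,-0.55], [0.62,0.83]]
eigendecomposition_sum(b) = [[0.97, 0.64],[0.77, 0.51]] + [[-1.79, 2.23], [2.7, -3.37]]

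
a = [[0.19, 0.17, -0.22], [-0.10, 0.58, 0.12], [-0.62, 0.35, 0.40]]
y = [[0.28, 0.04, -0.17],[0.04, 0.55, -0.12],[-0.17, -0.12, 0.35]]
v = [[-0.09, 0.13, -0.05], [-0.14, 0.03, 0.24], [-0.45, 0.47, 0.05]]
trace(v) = -0.01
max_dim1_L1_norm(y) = 0.71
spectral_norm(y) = 0.64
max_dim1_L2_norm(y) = 0.56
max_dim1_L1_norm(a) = 1.37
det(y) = 0.04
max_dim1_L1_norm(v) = 0.97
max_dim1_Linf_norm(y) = 0.55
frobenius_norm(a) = 1.07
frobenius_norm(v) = 0.73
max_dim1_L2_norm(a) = 0.82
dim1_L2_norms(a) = [0.34, 0.6, 0.82]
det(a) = -0.04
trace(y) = 1.18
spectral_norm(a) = 0.94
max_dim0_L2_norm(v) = 0.49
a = v + y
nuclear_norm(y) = 1.18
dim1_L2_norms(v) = [0.17, 0.28, 0.65]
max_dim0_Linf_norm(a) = 0.62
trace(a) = 1.17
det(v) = -0.00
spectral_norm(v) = 0.68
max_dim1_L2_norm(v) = 0.65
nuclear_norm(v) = 0.94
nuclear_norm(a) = 1.53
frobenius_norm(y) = 0.77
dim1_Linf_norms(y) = [0.28, 0.55, 0.35]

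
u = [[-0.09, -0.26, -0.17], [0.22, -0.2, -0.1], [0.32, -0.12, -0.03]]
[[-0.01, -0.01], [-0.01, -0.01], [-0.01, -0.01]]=u @ [[-0.01, -0.01],  [0.03, 0.02],  [0.02, 0.02]]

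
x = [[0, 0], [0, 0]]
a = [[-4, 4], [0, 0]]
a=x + [[-4, 4], [0, 0]]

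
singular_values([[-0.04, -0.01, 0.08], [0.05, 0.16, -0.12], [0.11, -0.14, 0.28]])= [0.38, 0.13, 0.06]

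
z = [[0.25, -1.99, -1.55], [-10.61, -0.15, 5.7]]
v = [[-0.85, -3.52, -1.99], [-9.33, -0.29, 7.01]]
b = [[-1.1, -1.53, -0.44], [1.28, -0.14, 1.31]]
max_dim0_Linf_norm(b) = 1.53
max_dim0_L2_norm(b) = 1.69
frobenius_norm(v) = 12.38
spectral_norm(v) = 11.68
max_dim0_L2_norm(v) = 9.37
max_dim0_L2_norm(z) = 10.61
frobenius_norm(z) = 12.31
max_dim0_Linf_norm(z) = 10.61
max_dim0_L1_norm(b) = 2.38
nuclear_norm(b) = 3.64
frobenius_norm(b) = 2.67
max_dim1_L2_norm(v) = 11.67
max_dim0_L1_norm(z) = 10.86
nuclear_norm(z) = 14.43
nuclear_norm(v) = 15.79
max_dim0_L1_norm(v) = 10.18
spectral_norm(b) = 2.31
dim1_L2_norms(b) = [1.94, 1.84]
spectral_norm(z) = 12.08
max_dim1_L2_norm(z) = 12.05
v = b + z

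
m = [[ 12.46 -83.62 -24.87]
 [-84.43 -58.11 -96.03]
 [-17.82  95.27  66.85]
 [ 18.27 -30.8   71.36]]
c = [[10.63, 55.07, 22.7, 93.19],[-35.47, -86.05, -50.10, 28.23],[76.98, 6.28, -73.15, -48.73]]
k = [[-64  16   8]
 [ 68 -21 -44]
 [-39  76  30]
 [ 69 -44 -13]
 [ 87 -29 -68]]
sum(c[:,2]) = -100.55000000000001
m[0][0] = 12.46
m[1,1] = -58.11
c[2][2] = -73.15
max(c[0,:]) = 93.19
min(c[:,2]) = -73.15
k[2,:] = [-39, 76, 30]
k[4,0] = 87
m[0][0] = 12.46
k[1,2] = -44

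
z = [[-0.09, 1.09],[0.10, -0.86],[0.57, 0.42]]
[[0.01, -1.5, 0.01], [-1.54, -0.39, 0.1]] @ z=[[-0.15, 1.31], [0.16, -1.3]]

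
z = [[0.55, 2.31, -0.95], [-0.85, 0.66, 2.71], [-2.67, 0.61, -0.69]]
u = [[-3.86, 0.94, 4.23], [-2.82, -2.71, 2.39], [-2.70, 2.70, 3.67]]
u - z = [[-4.41, -1.37, 5.18], [-1.97, -3.37, -0.32], [-0.03, 2.09, 4.36]]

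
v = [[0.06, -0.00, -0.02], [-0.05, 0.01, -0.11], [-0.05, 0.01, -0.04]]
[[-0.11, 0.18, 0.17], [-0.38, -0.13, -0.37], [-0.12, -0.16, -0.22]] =v @ [[-0.52,2.83,3.52],[0.48,-3.6,4.53],[3.73,-0.47,2.19]]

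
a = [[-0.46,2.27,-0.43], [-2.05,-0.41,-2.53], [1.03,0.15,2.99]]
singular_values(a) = [4.51, 2.31, 0.8]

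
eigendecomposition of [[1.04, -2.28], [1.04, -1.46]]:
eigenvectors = [[(0.83+0j), (0.83-0j)], [(0.45-0.33j), 0.45+0.33j]]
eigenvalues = [(-0.21+0.9j), (-0.21-0.9j)]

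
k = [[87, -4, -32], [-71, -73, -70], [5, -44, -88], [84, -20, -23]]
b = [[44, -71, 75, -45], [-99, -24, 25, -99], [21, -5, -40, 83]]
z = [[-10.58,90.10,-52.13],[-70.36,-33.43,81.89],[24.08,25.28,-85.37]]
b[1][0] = -99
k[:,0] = [87, -71, 5, 84]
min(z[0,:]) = -52.13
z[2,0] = 24.08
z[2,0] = 24.08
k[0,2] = -32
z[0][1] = 90.1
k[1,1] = -73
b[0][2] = 75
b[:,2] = [75, 25, -40]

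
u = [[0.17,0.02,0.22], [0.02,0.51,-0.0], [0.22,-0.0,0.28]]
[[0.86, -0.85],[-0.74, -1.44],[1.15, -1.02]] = u@[[2.85, -3.26], [-1.56, -2.69], [1.87, -1.08]]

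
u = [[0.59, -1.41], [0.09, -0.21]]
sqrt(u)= [[0.92, -2.02], [0.13, -0.22]]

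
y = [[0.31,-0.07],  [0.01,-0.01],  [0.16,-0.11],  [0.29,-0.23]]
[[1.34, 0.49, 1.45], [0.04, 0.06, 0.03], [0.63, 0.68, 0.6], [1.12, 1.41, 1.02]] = y @[[4.49, 0.28, 5.13], [0.81, -5.78, 2.05]]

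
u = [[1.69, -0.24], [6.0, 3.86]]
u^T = [[1.69, 6.00], [-0.24, 3.86]]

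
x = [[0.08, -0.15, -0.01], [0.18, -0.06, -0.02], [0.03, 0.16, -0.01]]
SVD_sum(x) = [[0.10, -0.14, -0.01], [0.09, -0.13, -0.01], [-0.07, 0.09, 0.01]] + [[-0.02, -0.01, 0.00], [0.09, 0.07, -0.01], [0.1, 0.07, -0.01]] + [[-0.00, -0.00, -0.00], [0.0, 0.0, 0.0], [-0.00, -0.00, -0.0]]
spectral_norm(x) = 0.25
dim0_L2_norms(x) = [0.2, 0.23, 0.02]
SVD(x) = [[-0.66,0.14,0.74], [-0.61,-0.67,-0.42], [0.44,-0.73,0.53]] @ diag([0.25471688632143025, 0.16462220124183138, 0.004340354940502596]) @ [[-0.59, 0.81, 0.06], [-0.80, -0.59, 0.12], [-0.13, -0.02, -0.99]]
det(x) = -0.00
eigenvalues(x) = [(0.01+0.16j), (0.01-0.16j), (-0.01+0j)]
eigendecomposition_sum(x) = [[(0.04+0.07j), (-0.08+0.01j), (-0-0.01j)], [0.09-0.00j, -0.03+0.08j, (-0.01+0j)], [0.02-0.10j, 0.08+0.05j, -0.00+0.01j]] + [[0.04-0.07j, (-0.08-0.01j), (-0+0.01j)], [(0.09+0j), -0.03-0.08j, (-0.01-0j)], [0.02+0.10j, 0.08-0.05j, (-0-0.01j)]] + [[(-0-0j), 0j, -0.00+0.00j], [0.00+0.00j, -0.00-0.00j, 0.00-0.00j], [-0.01-0.00j, (0.01+0j), (-0.01+0j)]]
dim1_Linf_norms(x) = [0.15, 0.18, 0.16]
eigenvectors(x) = [[0.38-0.34j, 0.38+0.34j, 0.11+0.00j], [-0.14-0.57j, -0.14+0.57j, -0.00+0.00j], [(-0.63+0j), -0.63-0.00j, (0.99+0j)]]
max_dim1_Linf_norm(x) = 0.18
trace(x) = 0.01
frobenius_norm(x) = 0.30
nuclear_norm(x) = 0.42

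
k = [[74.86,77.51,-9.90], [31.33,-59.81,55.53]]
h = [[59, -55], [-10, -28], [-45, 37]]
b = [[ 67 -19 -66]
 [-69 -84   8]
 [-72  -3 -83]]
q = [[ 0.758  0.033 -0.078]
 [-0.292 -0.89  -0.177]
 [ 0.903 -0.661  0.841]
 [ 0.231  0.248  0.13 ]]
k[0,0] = 74.86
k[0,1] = 77.51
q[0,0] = 0.758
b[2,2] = -83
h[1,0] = -10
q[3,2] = 0.13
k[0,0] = 74.86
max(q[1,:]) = -0.177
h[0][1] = -55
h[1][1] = -28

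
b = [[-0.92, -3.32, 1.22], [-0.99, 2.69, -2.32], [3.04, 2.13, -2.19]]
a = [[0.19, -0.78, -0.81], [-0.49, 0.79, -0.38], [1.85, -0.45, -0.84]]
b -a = [[-1.11, -2.54, 2.03], [-0.5, 1.9, -1.94], [1.19, 2.58, -1.35]]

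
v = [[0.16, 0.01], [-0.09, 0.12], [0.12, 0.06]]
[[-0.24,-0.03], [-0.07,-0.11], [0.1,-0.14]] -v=[[-0.4, -0.04], [0.02, -0.23], [-0.02, -0.20]]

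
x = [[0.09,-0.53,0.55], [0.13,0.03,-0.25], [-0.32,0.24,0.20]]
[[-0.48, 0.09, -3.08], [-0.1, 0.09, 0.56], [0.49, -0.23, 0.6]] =x @[[0.02, -0.07, -1.22], [1.55, -0.66, 2.99], [0.61, -0.46, -2.52]]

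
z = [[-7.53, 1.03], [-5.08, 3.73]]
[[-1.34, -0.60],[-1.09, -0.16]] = z @ [[0.17, 0.09], [-0.06, 0.08]]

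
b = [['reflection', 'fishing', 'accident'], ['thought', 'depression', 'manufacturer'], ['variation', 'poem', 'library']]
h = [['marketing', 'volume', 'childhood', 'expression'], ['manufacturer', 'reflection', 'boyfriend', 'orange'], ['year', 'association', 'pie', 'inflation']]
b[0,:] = ['reflection', 'fishing', 'accident']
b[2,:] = ['variation', 'poem', 'library']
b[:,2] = ['accident', 'manufacturer', 'library']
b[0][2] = 'accident'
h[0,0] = 'marketing'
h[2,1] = 'association'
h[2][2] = 'pie'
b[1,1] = 'depression'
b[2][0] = 'variation'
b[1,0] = 'thought'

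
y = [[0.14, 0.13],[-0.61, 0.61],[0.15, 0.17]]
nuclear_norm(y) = 1.16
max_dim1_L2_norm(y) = 0.86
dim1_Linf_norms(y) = [0.14, 0.61, 0.17]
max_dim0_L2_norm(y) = 0.65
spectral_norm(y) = 0.86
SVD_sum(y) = [[0.00, -0.00], [-0.61, 0.61], [-0.01, 0.01]] + [[0.14, 0.13], [-0.00, -0.0], [0.16, 0.16]]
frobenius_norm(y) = 0.91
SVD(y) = [[-0.01, -0.64], [1.00, 0.01], [0.02, -0.76]] @ diag([0.8628181794732586, 0.29604862636136625]) @ [[-0.71, 0.71],[-0.71, -0.71]]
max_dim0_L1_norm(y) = 0.91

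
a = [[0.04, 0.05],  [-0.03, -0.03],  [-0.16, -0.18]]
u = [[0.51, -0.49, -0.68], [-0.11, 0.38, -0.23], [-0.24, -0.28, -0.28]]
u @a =[[0.14, 0.16], [0.02, 0.02], [0.04, 0.05]]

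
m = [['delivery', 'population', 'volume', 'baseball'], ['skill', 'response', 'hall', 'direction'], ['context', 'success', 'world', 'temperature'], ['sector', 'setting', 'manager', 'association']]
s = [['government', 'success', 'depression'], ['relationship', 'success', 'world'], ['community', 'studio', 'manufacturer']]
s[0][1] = 'success'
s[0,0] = 'government'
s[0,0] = 'government'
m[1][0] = 'skill'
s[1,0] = 'relationship'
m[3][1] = 'setting'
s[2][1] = 'studio'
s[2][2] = 'manufacturer'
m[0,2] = 'volume'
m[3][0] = 'sector'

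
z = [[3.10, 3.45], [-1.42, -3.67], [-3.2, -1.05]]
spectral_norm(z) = 6.60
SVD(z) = [[-0.70,-0.01], [0.56,-0.63], [0.44,0.78]] @ diag([6.60104498080412, 2.1832327318453095]) @ [[-0.66, -0.75], [-0.75, 0.66]]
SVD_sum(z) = [[3.08, 3.47], [-2.45, -2.76], [-1.93, -2.18]] + [[0.02, -0.02], [1.03, -0.91], [-1.27, 1.13]]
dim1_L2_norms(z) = [4.64, 3.94, 3.37]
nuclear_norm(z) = 8.78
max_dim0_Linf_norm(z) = 3.67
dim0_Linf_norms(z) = [3.2, 3.67]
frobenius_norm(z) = 6.95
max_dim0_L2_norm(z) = 5.15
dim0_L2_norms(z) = [4.68, 5.15]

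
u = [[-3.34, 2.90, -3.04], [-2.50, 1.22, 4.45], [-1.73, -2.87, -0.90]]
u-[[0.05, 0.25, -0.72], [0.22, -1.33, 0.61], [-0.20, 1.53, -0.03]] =[[-3.39, 2.65, -2.32],[-2.72, 2.55, 3.84],[-1.53, -4.40, -0.87]]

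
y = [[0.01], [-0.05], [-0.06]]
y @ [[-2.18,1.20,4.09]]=[[-0.02, 0.01, 0.04], [0.11, -0.06, -0.2], [0.13, -0.07, -0.25]]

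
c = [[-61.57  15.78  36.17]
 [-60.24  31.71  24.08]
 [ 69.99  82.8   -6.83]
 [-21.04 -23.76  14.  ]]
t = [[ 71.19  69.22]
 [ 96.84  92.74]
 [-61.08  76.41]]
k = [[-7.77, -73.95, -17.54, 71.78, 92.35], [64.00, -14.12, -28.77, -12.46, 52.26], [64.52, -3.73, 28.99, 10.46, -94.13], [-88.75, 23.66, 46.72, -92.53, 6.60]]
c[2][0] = 69.99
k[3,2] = 46.72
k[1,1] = -14.12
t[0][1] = 69.22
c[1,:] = [-60.24, 31.71, 24.08]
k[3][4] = 6.6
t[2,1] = 76.41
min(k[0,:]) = -73.95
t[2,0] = -61.08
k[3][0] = -88.75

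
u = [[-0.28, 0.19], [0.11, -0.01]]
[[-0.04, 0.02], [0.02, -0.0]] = u @ [[0.17,-0.04], [0.06,0.06]]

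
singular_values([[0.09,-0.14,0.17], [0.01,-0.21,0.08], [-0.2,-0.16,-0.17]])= [0.33, 0.31, 0.01]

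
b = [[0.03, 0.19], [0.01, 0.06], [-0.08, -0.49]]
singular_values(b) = [0.54, 0.0]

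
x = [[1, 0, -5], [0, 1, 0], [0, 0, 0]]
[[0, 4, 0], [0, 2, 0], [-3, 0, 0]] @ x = [[0, 4, 0], [0, 2, 0], [-3, 0, 15]]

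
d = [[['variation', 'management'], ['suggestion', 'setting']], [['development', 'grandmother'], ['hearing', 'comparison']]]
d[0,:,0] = ['variation', 'suggestion']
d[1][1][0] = 'hearing'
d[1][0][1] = 'grandmother'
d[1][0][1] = 'grandmother'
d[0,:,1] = ['management', 'setting']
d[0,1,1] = 'setting'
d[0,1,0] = 'suggestion'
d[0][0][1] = 'management'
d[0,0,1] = 'management'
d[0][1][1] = 'setting'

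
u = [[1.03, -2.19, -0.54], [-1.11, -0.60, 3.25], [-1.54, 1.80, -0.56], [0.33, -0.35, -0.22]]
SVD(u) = [[-0.33, 0.63, 0.69], [0.93, 0.32, 0.16], [0.11, -0.7, 0.70], [-0.11, 0.11, -0.01]] @ diag([3.5612866181198437, 3.3681492941849847, 0.6935473708995654]) @ [[-0.44, 0.12, 0.89], [0.42, -0.85, 0.32], [-0.79, -0.51, -0.33]]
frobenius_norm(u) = 4.95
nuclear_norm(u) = 7.62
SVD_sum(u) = [[0.53,-0.14,-1.06], [-1.47,0.38,2.94], [-0.18,0.05,0.35], [0.17,-0.04,-0.34]] + [[0.88, -1.81, 0.68], [0.45, -0.92, 0.35], [-0.98, 2.0, -0.75], [0.15, -0.31, 0.12]] + [[-0.38, -0.25, -0.16], [-0.09, -0.06, -0.04], [-0.39, -0.25, -0.16], [0.01, 0.01, 0.00]]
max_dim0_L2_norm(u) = 3.35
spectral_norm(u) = 3.56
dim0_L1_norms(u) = [4.01, 4.94, 4.57]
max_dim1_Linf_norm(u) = 3.25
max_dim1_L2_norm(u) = 3.49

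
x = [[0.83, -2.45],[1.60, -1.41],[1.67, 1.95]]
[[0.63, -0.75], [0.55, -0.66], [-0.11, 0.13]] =x@[[0.17,-0.2], [-0.2,0.24]]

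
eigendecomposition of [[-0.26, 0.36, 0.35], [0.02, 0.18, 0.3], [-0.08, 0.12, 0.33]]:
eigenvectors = [[0.97, -0.56, 0.6], [-0.16, -0.80, 0.66], [0.16, 0.23, 0.45]]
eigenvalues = [-0.26, 0.11, 0.4]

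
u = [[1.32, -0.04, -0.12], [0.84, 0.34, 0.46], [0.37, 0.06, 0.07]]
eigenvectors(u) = [[-0.64, 0.08, 0.03], [-0.73, 0.98, -0.83], [-0.24, 0.2, 0.56]]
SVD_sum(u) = [[1.27, 0.14, 0.14], [0.91, 0.10, 0.10], [0.38, 0.04, 0.04]] + [[0.05, -0.18, -0.26], [-0.07, 0.24, 0.36], [-0.01, 0.02, 0.03]] + [[0.0, -0.00, 0.0], [0.00, -0.0, 0.00], [-0.00, 0.0, -0.00]]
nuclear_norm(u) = 2.17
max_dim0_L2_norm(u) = 1.61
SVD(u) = [[-0.79,0.59,-0.15], [-0.56,-0.80,-0.19], [-0.23,-0.06,0.97]] @ diag([1.6251842406226455, 0.5434850077005261, 0.0004800380754266077]) @ [[-0.99, -0.11, -0.11], [0.15, -0.55, -0.82], [-0.03, 0.83, -0.56]]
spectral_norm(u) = 1.63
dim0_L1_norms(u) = [2.53, 0.44, 0.65]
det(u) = -0.00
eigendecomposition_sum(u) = [[1.38, -0.07, -0.17], [1.57, -0.08, -0.2], [0.52, -0.03, -0.07]] + [[-0.06, 0.03, 0.05], [-0.73, 0.42, 0.66], [-0.15, 0.09, 0.14]] + [[0.00, 0.0, -0.0], [-0.0, -0.00, 0.0], [0.0, 0.00, -0.0]]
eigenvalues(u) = [1.23, 0.5, -0.0]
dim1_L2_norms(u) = [1.33, 1.02, 0.38]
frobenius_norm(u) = 1.71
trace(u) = 1.73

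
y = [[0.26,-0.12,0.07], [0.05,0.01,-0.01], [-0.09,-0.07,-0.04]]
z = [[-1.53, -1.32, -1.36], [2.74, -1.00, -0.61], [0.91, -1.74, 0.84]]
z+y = [[-1.27, -1.44, -1.29],[2.79, -0.99, -0.62],[0.82, -1.81, 0.80]]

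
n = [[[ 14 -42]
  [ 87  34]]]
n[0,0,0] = 14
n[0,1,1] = 34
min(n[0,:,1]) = -42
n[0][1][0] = 87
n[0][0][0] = 14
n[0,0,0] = 14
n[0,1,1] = 34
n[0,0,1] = -42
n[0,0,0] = 14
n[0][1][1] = 34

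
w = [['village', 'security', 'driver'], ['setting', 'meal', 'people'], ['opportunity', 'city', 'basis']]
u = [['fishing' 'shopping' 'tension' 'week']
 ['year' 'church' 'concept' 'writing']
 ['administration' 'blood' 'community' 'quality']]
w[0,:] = ['village', 'security', 'driver']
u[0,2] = 'tension'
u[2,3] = 'quality'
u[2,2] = 'community'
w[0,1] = 'security'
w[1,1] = 'meal'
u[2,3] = 'quality'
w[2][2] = 'basis'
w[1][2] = 'people'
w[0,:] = ['village', 'security', 'driver']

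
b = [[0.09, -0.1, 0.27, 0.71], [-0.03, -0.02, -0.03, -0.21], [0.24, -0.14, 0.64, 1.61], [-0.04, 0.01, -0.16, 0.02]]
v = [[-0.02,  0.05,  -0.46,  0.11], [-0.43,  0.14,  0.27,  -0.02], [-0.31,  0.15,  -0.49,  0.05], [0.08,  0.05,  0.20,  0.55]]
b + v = [[0.07, -0.05, -0.19, 0.82], [-0.46, 0.12, 0.24, -0.23], [-0.07, 0.01, 0.15, 1.66], [0.04, 0.06, 0.04, 0.57]]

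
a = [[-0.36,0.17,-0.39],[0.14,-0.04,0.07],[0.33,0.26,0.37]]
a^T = [[-0.36, 0.14, 0.33], [0.17, -0.04, 0.26], [-0.39, 0.07, 0.37]]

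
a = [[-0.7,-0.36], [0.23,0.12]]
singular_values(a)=[0.83, 0.0]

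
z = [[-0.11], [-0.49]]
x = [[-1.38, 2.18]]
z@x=[[0.15,-0.24], [0.68,-1.07]]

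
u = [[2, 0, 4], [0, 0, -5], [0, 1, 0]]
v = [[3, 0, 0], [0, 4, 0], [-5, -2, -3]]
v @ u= [[6, 0, 12], [0, 0, -20], [-10, -3, -10]]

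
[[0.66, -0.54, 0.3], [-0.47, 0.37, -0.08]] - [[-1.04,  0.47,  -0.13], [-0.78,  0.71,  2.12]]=[[1.70,-1.01,0.43], [0.31,-0.34,-2.20]]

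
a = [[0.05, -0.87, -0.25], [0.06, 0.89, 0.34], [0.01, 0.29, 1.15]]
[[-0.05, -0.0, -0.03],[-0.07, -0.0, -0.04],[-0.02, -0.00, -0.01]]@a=[[-0.0,0.03,-0.02],[-0.0,0.05,-0.03],[-0.0,0.01,-0.01]]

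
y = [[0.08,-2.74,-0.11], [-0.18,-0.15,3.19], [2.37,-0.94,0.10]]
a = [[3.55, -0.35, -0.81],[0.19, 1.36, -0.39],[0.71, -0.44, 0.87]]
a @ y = [[-1.57, -8.91, -1.59], [-1.15, -0.36, 4.28], [2.2, -2.7, -1.39]]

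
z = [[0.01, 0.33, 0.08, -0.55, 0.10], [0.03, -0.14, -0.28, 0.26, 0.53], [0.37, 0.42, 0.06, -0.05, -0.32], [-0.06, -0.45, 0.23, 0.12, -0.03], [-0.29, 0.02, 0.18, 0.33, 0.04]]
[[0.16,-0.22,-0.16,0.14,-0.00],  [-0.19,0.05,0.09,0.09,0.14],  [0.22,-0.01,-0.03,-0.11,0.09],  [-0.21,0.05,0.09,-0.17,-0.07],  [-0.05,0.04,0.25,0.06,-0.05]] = z @ [[-0.07, 0.03, -0.04, -0.42, 0.33], [0.39, -0.12, 0.12, 0.28, 0.11], [-0.13, -0.18, 0.42, -0.23, -0.03], [-0.13, 0.28, 0.46, -0.1, 0.11], [-0.25, -0.17, 0.20, 0.19, 0.21]]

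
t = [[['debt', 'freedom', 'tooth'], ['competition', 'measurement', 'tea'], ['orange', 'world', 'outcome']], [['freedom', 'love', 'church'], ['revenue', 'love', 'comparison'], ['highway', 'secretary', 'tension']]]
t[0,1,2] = 'tea'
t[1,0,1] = 'love'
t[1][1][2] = 'comparison'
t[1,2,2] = 'tension'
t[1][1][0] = 'revenue'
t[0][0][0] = 'debt'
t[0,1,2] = 'tea'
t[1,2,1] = 'secretary'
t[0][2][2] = 'outcome'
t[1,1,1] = 'love'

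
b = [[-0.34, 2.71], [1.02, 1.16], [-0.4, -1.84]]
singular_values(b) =[3.49, 1.11]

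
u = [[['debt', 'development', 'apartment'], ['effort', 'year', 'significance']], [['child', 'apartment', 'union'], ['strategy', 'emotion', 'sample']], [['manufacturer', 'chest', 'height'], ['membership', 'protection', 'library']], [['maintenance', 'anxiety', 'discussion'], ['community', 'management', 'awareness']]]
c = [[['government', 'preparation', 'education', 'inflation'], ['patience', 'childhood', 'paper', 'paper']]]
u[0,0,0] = 'debt'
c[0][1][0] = 'patience'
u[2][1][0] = 'membership'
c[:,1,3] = ['paper']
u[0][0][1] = 'development'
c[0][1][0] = 'patience'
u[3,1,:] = ['community', 'management', 'awareness']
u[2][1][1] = 'protection'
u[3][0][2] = 'discussion'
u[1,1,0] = 'strategy'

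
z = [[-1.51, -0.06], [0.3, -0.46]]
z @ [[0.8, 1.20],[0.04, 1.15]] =[[-1.21, -1.88], [0.22, -0.17]]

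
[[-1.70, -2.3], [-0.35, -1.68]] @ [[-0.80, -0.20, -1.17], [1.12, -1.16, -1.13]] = [[-1.22,3.01,4.59],[-1.6,2.02,2.31]]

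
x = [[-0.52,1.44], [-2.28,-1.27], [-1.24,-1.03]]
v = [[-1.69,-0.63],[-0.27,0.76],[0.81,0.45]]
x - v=[[1.17, 2.07],[-2.01, -2.03],[-2.05, -1.48]]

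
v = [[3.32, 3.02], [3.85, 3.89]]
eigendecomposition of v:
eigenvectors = [[-0.69, -0.63], [0.72, -0.78]]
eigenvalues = [0.18, 7.03]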